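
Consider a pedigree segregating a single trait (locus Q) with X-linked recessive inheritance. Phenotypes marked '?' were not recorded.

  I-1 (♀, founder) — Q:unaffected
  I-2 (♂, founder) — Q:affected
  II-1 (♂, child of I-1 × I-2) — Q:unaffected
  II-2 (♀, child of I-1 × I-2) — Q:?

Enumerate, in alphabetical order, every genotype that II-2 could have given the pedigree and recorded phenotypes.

Q/I-1 un ·: X^QX^Q|X^QX^q
Q/I-2 aff ·: X^qY
Q/II-1 un I-1×I-2: X^QY
Q/II-2 ? I-1×I-2: X^QX^q|X^qX^q
⇒ Q over [I-1,I-2,II-1,II-2]: 3 consistent

II-2 ∈ {X^QX^q, X^qX^q}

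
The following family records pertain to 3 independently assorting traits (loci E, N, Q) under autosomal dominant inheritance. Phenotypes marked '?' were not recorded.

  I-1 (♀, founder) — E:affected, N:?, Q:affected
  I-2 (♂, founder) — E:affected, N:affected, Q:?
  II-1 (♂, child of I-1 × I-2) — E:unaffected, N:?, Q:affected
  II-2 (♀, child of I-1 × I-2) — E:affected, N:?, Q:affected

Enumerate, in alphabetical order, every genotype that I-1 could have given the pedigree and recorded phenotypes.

E/I-1 aff ·: Ee
E/I-2 aff ·: Ee
E/II-1 un I-1×I-2: ee
E/II-2 aff I-1×I-2: Ee|EE
⇒ E over [I-1,I-2,II-1,II-2]: 2 consistent
N/I-1 ? ·: nn|Nn|NN
N/I-2 aff ·: Nn|NN
N/II-1 ? I-1×I-2: nn|Nn|NN
N/II-2 ? I-1×I-2: nn|Nn|NN
⇒ N over [I-1,I-2,II-1,II-2]: 23 consistent
Q/I-1 aff ·: Qq|QQ
Q/I-2 ? ·: qq|Qq|QQ
Q/II-1 aff I-1×I-2: Qq|QQ
Q/II-2 aff I-1×I-2: Qq|QQ
⇒ Q over [I-1,I-2,II-1,II-2]: 15 consistent

I-1 ∈ {Ee NN QQ, Ee NN Qq, Ee Nn QQ, Ee Nn Qq, Ee nn QQ, Ee nn Qq}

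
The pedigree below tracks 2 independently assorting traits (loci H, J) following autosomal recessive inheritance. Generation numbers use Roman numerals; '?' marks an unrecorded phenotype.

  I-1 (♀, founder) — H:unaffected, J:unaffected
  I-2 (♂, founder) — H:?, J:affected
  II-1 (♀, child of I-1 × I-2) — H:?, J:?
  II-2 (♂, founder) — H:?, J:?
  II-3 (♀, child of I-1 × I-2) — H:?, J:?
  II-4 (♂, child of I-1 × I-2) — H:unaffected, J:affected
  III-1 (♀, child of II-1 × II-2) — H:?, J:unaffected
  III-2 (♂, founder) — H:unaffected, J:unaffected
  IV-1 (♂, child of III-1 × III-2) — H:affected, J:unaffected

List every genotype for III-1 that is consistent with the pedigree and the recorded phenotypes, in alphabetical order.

H/I-1 un ·: HH|Hh
H/I-2 ? ·: HH|Hh|hh
H/II-1 ? I-1×I-2: HH|Hh|hh
H/II-2 ? ·: HH|Hh|hh
H/II-3 ? I-1×I-2: HH|Hh|hh
H/II-4 un I-1×I-2: HH|Hh
H/III-1 ? II-1×II-2: Hh|hh
H/III-2 un ·: Hh
H/IV-1 aff III-1×III-2: hh
⇒ H over [I-1,I-2,II-1,II-2,II-3,II-4,III-1,III-2,IV-1]: 147 consistent
J/I-1 un ·: Jj
J/I-2 aff ·: jj
J/II-1 ? I-1×I-2: Jj|jj
J/II-2 ? ·: JJ|Jj|jj
J/II-3 ? I-1×I-2: Jj|jj
J/II-4 aff I-1×I-2: jj
J/III-1 un II-1×II-2: JJ|Jj
J/III-2 un ·: JJ|Jj
J/IV-1 un III-1×III-2: JJ|Jj
⇒ J over [I-1,I-2,II-1,II-2,II-3,II-4,III-1,III-2,IV-1]: 52 consistent

III-1 ∈ {Hh JJ, Hh Jj, hh JJ, hh Jj}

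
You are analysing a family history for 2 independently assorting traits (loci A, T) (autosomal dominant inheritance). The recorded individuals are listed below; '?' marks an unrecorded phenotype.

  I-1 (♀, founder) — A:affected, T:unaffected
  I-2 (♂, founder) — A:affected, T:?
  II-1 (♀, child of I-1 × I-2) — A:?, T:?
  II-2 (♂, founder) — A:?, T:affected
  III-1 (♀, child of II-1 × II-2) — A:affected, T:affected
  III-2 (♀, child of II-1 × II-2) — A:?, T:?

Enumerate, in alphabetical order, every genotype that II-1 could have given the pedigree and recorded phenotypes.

II-1 ∈ {AA Tt, AA tt, Aa Tt, Aa tt, aa Tt, aa tt}

A/I-1 aff ·: Aa|AA
A/I-2 aff ·: Aa|AA
A/II-1 ? I-1×I-2: aa|Aa|AA
A/II-2 ? ·: aa|Aa|AA
A/III-1 aff II-1×II-2: Aa|AA
A/III-2 ? II-1×II-2: aa|Aa|AA
⇒ A over [I-1,I-2,II-1,II-2,III-1,III-2]: 63 consistent
T/I-1 un ·: tt
T/I-2 ? ·: tt|Tt|TT
T/II-1 ? I-1×I-2: tt|Tt
T/II-2 aff ·: Tt|TT
T/III-1 aff II-1×II-2: Tt|TT
T/III-2 ? II-1×II-2: tt|Tt|TT
⇒ T over [I-1,I-2,II-1,II-2,III-1,III-2]: 26 consistent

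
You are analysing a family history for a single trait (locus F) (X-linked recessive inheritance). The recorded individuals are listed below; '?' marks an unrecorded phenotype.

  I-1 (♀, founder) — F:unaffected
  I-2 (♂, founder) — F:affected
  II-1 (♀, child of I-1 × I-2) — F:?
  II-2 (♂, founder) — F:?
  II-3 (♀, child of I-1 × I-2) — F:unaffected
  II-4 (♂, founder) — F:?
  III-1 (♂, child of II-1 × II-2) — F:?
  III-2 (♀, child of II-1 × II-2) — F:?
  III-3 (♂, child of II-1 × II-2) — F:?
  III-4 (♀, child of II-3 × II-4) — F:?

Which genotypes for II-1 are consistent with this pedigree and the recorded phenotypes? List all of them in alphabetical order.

II-1 ∈ {X^FX^f, X^fX^f}

F/I-1 un ·: X^FX^F|X^FX^f
F/I-2 aff ·: X^fY
F/II-1 ? I-1×I-2: X^FX^f|X^fX^f
F/II-2 ? ·: X^FY|X^fY
F/II-3 un I-1×I-2: X^FX^f
F/II-4 ? ·: X^FY|X^fY
F/III-1 ? II-1×II-2: X^FY|X^fY
F/III-2 ? II-1×II-2: X^FX^F|X^FX^f|X^fX^f
F/III-3 ? II-1×II-2: X^FY|X^fY
F/III-4 ? II-3×II-4: X^FX^F|X^FX^f|X^fX^f
⇒ F over [I-1,I-2,II-1,II-2,II-3,II-4,III-1,III-2,III-3,III-4]: 136 consistent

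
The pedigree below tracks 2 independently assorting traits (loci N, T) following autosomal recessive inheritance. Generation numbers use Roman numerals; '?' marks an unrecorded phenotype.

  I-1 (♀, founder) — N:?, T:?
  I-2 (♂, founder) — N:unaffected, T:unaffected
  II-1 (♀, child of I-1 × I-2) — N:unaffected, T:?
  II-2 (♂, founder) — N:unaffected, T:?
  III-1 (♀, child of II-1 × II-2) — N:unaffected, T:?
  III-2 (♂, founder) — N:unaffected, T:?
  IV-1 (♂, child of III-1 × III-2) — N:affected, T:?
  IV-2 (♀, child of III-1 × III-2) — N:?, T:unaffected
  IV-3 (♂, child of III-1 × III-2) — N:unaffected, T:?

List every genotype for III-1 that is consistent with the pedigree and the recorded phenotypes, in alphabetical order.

N/I-1 ? ·: NN|Nn|nn
N/I-2 un ·: NN|Nn
N/II-1 un I-1×I-2: NN|Nn
N/II-2 un ·: NN|Nn
N/III-1 un II-1×II-2: Nn
N/III-2 un ·: Nn
N/IV-1 aff III-1×III-2: nn
N/IV-2 ? III-1×III-2: NN|Nn|nn
N/IV-3 un III-1×III-2: NN|Nn
⇒ N over [I-1,I-2,II-1,II-2,III-1,III-2,IV-1,IV-2,IV-3]: 84 consistent
T/I-1 ? ·: TT|Tt|tt
T/I-2 un ·: TT|Tt
T/II-1 ? I-1×I-2: TT|Tt|tt
T/II-2 ? ·: TT|Tt|tt
T/III-1 ? II-1×II-2: TT|Tt|tt
T/III-2 ? ·: TT|Tt|tt
T/IV-1 ? III-1×III-2: TT|Tt|tt
T/IV-2 un III-1×III-2: TT|Tt
T/IV-3 ? III-1×III-2: TT|Tt|tt
⇒ T over [I-1,I-2,II-1,II-2,III-1,III-2,IV-1,IV-2,IV-3]: 1060 consistent

III-1 ∈ {Nn TT, Nn Tt, Nn tt}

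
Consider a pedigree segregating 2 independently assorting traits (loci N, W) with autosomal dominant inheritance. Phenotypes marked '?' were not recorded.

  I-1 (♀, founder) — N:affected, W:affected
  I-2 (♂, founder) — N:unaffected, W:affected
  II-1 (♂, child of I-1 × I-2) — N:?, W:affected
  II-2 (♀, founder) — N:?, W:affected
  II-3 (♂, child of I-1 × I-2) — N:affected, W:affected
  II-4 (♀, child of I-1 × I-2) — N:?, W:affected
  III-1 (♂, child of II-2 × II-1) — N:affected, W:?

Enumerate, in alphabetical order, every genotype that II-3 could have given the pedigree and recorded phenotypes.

II-3 ∈ {Nn WW, Nn Ww}

N/I-1 aff ·: Nn|NN
N/I-2 un ·: nn
N/II-1 ? I-1×I-2: nn|Nn
N/II-2 ? ·: nn|Nn|NN
N/II-3 aff I-1×I-2: Nn
N/II-4 ? I-1×I-2: nn|Nn
N/III-1 aff II-2×II-1: Nn|NN
⇒ N over [I-1,I-2,II-1,II-2,II-3,II-4,III-1]: 19 consistent
W/I-1 aff ·: Ww|WW
W/I-2 aff ·: Ww|WW
W/II-1 aff I-1×I-2: Ww|WW
W/II-2 aff ·: Ww|WW
W/II-3 aff I-1×I-2: Ww|WW
W/II-4 aff I-1×I-2: Ww|WW
W/III-1 ? II-2×II-1: ww|Ww|WW
⇒ W over [I-1,I-2,II-1,II-2,II-3,II-4,III-1]: 99 consistent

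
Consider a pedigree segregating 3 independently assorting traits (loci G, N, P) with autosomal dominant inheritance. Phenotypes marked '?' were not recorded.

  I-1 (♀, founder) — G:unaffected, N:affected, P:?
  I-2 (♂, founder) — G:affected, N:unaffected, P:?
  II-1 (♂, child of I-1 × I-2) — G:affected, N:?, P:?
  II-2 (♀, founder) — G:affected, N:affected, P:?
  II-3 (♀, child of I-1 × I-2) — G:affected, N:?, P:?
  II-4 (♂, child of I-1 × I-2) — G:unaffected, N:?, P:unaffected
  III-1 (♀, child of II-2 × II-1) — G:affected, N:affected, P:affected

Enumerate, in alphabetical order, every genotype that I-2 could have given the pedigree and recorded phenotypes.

G/I-1 un ·: gg
G/I-2 aff ·: Gg
G/II-1 aff I-1×I-2: Gg
G/II-2 aff ·: Gg|GG
G/II-3 aff I-1×I-2: Gg
G/II-4 un I-1×I-2: gg
G/III-1 aff II-2×II-1: Gg|GG
⇒ G over [I-1,I-2,II-1,II-2,II-3,II-4,III-1]: 4 consistent
N/I-1 aff ·: Nn|NN
N/I-2 un ·: nn
N/II-1 ? I-1×I-2: nn|Nn
N/II-2 aff ·: Nn|NN
N/II-3 ? I-1×I-2: nn|Nn
N/II-4 ? I-1×I-2: nn|Nn
N/III-1 aff II-2×II-1: Nn|NN
⇒ N over [I-1,I-2,II-1,II-2,II-3,II-4,III-1]: 28 consistent
P/I-1 ? ·: pp|Pp
P/I-2 ? ·: pp|Pp
P/II-1 ? I-1×I-2: pp|Pp|PP
P/II-2 ? ·: pp|Pp|PP
P/II-3 ? I-1×I-2: pp|Pp|PP
P/II-4 un I-1×I-2: pp
P/III-1 aff II-2×II-1: Pp|PP
⇒ P over [I-1,I-2,II-1,II-2,II-3,II-4,III-1]: 63 consistent

I-2 ∈ {Gg nn Pp, Gg nn pp}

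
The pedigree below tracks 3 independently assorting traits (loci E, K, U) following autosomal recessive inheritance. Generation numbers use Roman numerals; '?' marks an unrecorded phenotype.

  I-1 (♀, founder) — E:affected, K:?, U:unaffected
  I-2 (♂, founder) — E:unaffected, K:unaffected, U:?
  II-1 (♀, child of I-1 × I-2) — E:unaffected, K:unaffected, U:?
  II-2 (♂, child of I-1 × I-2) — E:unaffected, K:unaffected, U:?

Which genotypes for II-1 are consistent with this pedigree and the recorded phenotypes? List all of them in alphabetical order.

E/I-1 aff ·: ee
E/I-2 un ·: EE|Ee
E/II-1 un I-1×I-2: Ee
E/II-2 un I-1×I-2: Ee
⇒ E over [I-1,I-2,II-1,II-2]: 2 consistent
K/I-1 ? ·: KK|Kk|kk
K/I-2 un ·: KK|Kk
K/II-1 un I-1×I-2: KK|Kk
K/II-2 un I-1×I-2: KK|Kk
⇒ K over [I-1,I-2,II-1,II-2]: 15 consistent
U/I-1 un ·: UU|Uu
U/I-2 ? ·: UU|Uu|uu
U/II-1 ? I-1×I-2: UU|Uu|uu
U/II-2 ? I-1×I-2: UU|Uu|uu
⇒ U over [I-1,I-2,II-1,II-2]: 23 consistent

II-1 ∈ {Ee KK UU, Ee KK Uu, Ee KK uu, Ee Kk UU, Ee Kk Uu, Ee Kk uu}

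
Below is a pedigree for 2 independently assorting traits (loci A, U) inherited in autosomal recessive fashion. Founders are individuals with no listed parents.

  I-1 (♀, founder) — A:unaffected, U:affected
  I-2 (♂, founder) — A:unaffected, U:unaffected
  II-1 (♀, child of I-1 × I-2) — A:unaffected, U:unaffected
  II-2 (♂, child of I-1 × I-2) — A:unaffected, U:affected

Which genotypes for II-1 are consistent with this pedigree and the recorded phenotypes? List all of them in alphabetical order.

II-1 ∈ {AA Uu, Aa Uu}

A/I-1 un ·: AA|Aa
A/I-2 un ·: AA|Aa
A/II-1 un I-1×I-2: AA|Aa
A/II-2 un I-1×I-2: AA|Aa
⇒ A over [I-1,I-2,II-1,II-2]: 13 consistent
U/I-1 aff ·: uu
U/I-2 un ·: Uu
U/II-1 un I-1×I-2: Uu
U/II-2 aff I-1×I-2: uu
⇒ U over [I-1,I-2,II-1,II-2]: 1 consistent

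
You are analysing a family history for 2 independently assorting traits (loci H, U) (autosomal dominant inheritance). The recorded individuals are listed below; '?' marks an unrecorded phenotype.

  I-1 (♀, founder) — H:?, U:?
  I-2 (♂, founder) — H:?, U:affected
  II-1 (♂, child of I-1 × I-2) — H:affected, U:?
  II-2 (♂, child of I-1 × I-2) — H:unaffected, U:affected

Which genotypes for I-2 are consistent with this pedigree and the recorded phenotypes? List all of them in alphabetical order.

I-2 ∈ {Hh UU, Hh Uu, hh UU, hh Uu}

H/I-1 ? ·: hh|Hh
H/I-2 ? ·: hh|Hh
H/II-1 aff I-1×I-2: Hh|HH
H/II-2 un I-1×I-2: hh
⇒ H over [I-1,I-2,II-1,II-2]: 4 consistent
U/I-1 ? ·: uu|Uu|UU
U/I-2 aff ·: Uu|UU
U/II-1 ? I-1×I-2: uu|Uu|UU
U/II-2 aff I-1×I-2: Uu|UU
⇒ U over [I-1,I-2,II-1,II-2]: 18 consistent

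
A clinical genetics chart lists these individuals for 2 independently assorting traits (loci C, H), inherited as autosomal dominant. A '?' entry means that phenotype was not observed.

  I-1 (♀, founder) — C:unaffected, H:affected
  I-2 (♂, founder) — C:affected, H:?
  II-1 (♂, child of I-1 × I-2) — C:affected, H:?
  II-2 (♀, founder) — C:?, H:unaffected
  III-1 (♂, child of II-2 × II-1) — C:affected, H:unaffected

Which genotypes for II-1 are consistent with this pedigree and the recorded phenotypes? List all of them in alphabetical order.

C/I-1 un ·: cc
C/I-2 aff ·: Cc|CC
C/II-1 aff I-1×I-2: Cc
C/II-2 ? ·: cc|Cc|CC
C/III-1 aff II-2×II-1: Cc|CC
⇒ C over [I-1,I-2,II-1,II-2,III-1]: 10 consistent
H/I-1 aff ·: Hh|HH
H/I-2 ? ·: hh|Hh|HH
H/II-1 ? I-1×I-2: hh|Hh
H/II-2 un ·: hh
H/III-1 un II-2×II-1: hh
⇒ H over [I-1,I-2,II-1,II-2,III-1]: 7 consistent

II-1 ∈ {Cc Hh, Cc hh}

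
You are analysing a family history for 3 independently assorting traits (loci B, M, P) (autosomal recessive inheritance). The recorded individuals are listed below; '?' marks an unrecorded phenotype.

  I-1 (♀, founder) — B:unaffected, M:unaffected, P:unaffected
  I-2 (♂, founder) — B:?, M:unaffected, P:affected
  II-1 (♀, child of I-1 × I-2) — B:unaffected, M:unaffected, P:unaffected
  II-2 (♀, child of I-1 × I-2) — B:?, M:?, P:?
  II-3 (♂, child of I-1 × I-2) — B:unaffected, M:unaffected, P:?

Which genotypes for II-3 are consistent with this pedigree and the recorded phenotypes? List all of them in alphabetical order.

II-3 ∈ {BB MM Pp, BB MM pp, BB Mm Pp, BB Mm pp, Bb MM Pp, Bb MM pp, Bb Mm Pp, Bb Mm pp}

B/I-1 un ·: BB|Bb
B/I-2 ? ·: BB|Bb|bb
B/II-1 un I-1×I-2: BB|Bb
B/II-2 ? I-1×I-2: BB|Bb|bb
B/II-3 un I-1×I-2: BB|Bb
⇒ B over [I-1,I-2,II-1,II-2,II-3]: 32 consistent
M/I-1 un ·: MM|Mm
M/I-2 un ·: MM|Mm
M/II-1 un I-1×I-2: MM|Mm
M/II-2 ? I-1×I-2: MM|Mm|mm
M/II-3 un I-1×I-2: MM|Mm
⇒ M over [I-1,I-2,II-1,II-2,II-3]: 29 consistent
P/I-1 un ·: PP|Pp
P/I-2 aff ·: pp
P/II-1 un I-1×I-2: Pp
P/II-2 ? I-1×I-2: Pp|pp
P/II-3 ? I-1×I-2: Pp|pp
⇒ P over [I-1,I-2,II-1,II-2,II-3]: 5 consistent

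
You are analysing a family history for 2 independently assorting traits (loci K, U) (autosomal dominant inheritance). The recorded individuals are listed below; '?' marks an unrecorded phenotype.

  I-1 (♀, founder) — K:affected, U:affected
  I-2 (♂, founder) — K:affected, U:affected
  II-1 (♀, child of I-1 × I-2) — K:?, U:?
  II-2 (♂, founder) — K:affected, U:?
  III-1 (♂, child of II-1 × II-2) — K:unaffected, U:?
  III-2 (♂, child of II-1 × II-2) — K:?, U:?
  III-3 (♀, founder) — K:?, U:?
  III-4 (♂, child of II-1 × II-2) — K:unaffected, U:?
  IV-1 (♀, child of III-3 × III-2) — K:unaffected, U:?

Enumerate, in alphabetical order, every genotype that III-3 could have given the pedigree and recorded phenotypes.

K/I-1 aff ·: Kk|KK
K/I-2 aff ·: Kk|KK
K/II-1 ? I-1×I-2: kk|Kk
K/II-2 aff ·: Kk
K/III-1 un II-1×II-2: kk
K/III-2 ? II-1×II-2: kk|Kk
K/III-3 ? ·: kk|Kk
K/III-4 un II-1×II-2: kk
K/IV-1 un III-3×III-2: kk
⇒ K over [I-1,I-2,II-1,II-2,III-1,III-2,III-3,III-4,IV-1]: 16 consistent
U/I-1 aff ·: Uu|UU
U/I-2 aff ·: Uu|UU
U/II-1 ? I-1×I-2: uu|Uu|UU
U/II-2 ? ·: uu|Uu|UU
U/III-1 ? II-1×II-2: uu|Uu|UU
U/III-2 ? II-1×II-2: uu|Uu|UU
U/III-3 ? ·: uu|Uu|UU
U/III-4 ? II-1×II-2: uu|Uu|UU
U/IV-1 ? III-3×III-2: uu|Uu|UU
⇒ U over [I-1,I-2,II-1,II-2,III-1,III-2,III-3,III-4,IV-1]: 944 consistent

III-3 ∈ {Kk UU, Kk Uu, Kk uu, kk UU, kk Uu, kk uu}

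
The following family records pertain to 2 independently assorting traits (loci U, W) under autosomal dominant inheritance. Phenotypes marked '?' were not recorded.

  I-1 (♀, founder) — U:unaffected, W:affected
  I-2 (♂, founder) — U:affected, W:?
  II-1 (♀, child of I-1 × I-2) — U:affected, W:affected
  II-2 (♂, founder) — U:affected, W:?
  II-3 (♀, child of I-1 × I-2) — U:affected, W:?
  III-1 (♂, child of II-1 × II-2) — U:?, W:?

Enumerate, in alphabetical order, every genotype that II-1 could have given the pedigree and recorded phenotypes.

II-1 ∈ {Uu WW, Uu Ww}

U/I-1 un ·: uu
U/I-2 aff ·: Uu|UU
U/II-1 aff I-1×I-2: Uu
U/II-2 aff ·: Uu|UU
U/II-3 aff I-1×I-2: Uu
U/III-1 ? II-1×II-2: uu|Uu|UU
⇒ U over [I-1,I-2,II-1,II-2,II-3,III-1]: 10 consistent
W/I-1 aff ·: Ww|WW
W/I-2 ? ·: ww|Ww|WW
W/II-1 aff I-1×I-2: Ww|WW
W/II-2 ? ·: ww|Ww|WW
W/II-3 ? I-1×I-2: ww|Ww|WW
W/III-1 ? II-1×II-2: ww|Ww|WW
⇒ W over [I-1,I-2,II-1,II-2,II-3,III-1]: 102 consistent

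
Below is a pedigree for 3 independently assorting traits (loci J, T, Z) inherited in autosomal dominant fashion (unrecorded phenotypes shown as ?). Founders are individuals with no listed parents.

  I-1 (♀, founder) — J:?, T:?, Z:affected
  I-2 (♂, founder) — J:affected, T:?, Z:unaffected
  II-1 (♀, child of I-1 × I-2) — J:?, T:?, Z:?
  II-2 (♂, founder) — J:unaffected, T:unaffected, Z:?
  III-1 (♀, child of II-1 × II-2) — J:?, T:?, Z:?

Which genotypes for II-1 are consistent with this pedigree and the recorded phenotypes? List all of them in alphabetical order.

II-1 ∈ {JJ TT Zz, JJ TT zz, JJ Tt Zz, JJ Tt zz, JJ tt Zz, JJ tt zz, Jj TT Zz, Jj TT zz, Jj Tt Zz, Jj Tt zz, Jj tt Zz, Jj tt zz, jj TT Zz, jj TT zz, jj Tt Zz, jj Tt zz, jj tt Zz, jj tt zz}

J/I-1 ? ·: jj|Jj|JJ
J/I-2 aff ·: Jj|JJ
J/II-1 ? I-1×I-2: jj|Jj|JJ
J/II-2 un ·: jj
J/III-1 ? II-1×II-2: jj|Jj
⇒ J over [I-1,I-2,II-1,II-2,III-1]: 16 consistent
T/I-1 ? ·: tt|Tt|TT
T/I-2 ? ·: tt|Tt|TT
T/II-1 ? I-1×I-2: tt|Tt|TT
T/II-2 un ·: tt
T/III-1 ? II-1×II-2: tt|Tt
⇒ T over [I-1,I-2,II-1,II-2,III-1]: 22 consistent
Z/I-1 aff ·: Zz|ZZ
Z/I-2 un ·: zz
Z/II-1 ? I-1×I-2: zz|Zz
Z/II-2 ? ·: zz|Zz|ZZ
Z/III-1 ? II-1×II-2: zz|Zz|ZZ
⇒ Z over [I-1,I-2,II-1,II-2,III-1]: 18 consistent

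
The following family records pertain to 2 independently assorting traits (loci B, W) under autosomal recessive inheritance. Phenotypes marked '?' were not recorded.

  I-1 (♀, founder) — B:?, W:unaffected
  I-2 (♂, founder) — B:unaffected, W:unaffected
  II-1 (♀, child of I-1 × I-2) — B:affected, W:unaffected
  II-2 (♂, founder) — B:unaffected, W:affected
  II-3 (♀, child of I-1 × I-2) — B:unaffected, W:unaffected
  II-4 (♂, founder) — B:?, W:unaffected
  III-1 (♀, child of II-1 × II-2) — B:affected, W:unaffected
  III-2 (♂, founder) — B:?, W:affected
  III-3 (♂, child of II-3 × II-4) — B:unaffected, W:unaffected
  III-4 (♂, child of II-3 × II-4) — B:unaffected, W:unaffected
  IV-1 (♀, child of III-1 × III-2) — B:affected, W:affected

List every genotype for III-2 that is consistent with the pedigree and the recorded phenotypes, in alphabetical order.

B/I-1 ? ·: Bb|bb
B/I-2 un ·: Bb
B/II-1 aff I-1×I-2: bb
B/II-2 un ·: Bb
B/II-3 un I-1×I-2: BB|Bb
B/II-4 ? ·: BB|Bb|bb
B/III-1 aff II-1×II-2: bb
B/III-2 ? ·: Bb|bb
B/III-3 un II-3×II-4: BB|Bb
B/III-4 un II-3×II-4: BB|Bb
B/IV-1 aff III-1×III-2: bb
⇒ B over [I-1,I-2,II-1,II-2,II-3,II-4,III-1,III-2,III-3,III-4,IV-1]: 48 consistent
W/I-1 un ·: WW|Ww
W/I-2 un ·: WW|Ww
W/II-1 un I-1×I-2: WW|Ww
W/II-2 aff ·: ww
W/II-3 un I-1×I-2: WW|Ww
W/II-4 un ·: WW|Ww
W/III-1 un II-1×II-2: Ww
W/III-2 aff ·: ww
W/III-3 un II-3×II-4: WW|Ww
W/III-4 un II-3×II-4: WW|Ww
W/IV-1 aff III-1×III-2: ww
⇒ W over [I-1,I-2,II-1,II-2,II-3,II-4,III-1,III-2,III-3,III-4,IV-1]: 83 consistent

III-2 ∈ {Bb ww, bb ww}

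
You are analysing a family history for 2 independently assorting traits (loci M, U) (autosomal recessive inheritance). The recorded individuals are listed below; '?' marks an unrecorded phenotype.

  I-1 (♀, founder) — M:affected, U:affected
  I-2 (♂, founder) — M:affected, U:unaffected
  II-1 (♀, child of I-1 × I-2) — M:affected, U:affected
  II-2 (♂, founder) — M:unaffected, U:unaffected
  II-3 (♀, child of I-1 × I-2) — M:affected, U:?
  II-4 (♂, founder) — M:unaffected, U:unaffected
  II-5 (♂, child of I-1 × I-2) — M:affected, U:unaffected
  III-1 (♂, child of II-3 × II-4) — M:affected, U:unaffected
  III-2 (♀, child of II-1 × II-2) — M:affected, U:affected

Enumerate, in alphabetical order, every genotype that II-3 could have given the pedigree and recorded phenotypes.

II-3 ∈ {mm Uu, mm uu}

M/I-1 aff ·: mm
M/I-2 aff ·: mm
M/II-1 aff I-1×I-2: mm
M/II-2 un ·: Mm
M/II-3 aff I-1×I-2: mm
M/II-4 un ·: Mm
M/II-5 aff I-1×I-2: mm
M/III-1 aff II-3×II-4: mm
M/III-2 aff II-1×II-2: mm
⇒ M over [I-1,I-2,II-1,II-2,II-3,II-4,II-5,III-1,III-2]: 1 consistent
U/I-1 aff ·: uu
U/I-2 un ·: Uu
U/II-1 aff I-1×I-2: uu
U/II-2 un ·: Uu
U/II-3 ? I-1×I-2: Uu|uu
U/II-4 un ·: UU|Uu
U/II-5 un I-1×I-2: Uu
U/III-1 un II-3×II-4: UU|Uu
U/III-2 aff II-1×II-2: uu
⇒ U over [I-1,I-2,II-1,II-2,II-3,II-4,II-5,III-1,III-2]: 6 consistent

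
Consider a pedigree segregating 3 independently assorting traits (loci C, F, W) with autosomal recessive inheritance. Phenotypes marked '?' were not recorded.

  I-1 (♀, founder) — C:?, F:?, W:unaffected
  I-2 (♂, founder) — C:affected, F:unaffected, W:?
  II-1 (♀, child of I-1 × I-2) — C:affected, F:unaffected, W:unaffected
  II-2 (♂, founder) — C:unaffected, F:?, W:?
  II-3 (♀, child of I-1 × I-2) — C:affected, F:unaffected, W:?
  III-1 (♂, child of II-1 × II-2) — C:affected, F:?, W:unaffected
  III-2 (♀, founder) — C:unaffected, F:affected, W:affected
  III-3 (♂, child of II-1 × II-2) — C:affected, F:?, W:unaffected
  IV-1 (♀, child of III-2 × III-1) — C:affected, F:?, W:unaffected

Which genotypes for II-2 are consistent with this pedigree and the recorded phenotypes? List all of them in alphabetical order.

C/I-1 ? ·: Cc|cc
C/I-2 aff ·: cc
C/II-1 aff I-1×I-2: cc
C/II-2 un ·: Cc
C/II-3 aff I-1×I-2: cc
C/III-1 aff II-1×II-2: cc
C/III-2 un ·: Cc
C/III-3 aff II-1×II-2: cc
C/IV-1 aff III-2×III-1: cc
⇒ C over [I-1,I-2,II-1,II-2,II-3,III-1,III-2,III-3,IV-1]: 2 consistent
F/I-1 ? ·: FF|Ff|ff
F/I-2 un ·: FF|Ff
F/II-1 un I-1×I-2: FF|Ff
F/II-2 ? ·: FF|Ff|ff
F/II-3 un I-1×I-2: FF|Ff
F/III-1 ? II-1×II-2: FF|Ff|ff
F/III-2 aff ·: ff
F/III-3 ? II-1×II-2: FF|Ff|ff
F/IV-1 ? III-2×III-1: Ff|ff
⇒ F over [I-1,I-2,II-1,II-2,II-3,III-1,III-2,III-3,IV-1]: 255 consistent
W/I-1 un ·: WW|Ww
W/I-2 ? ·: WW|Ww|ww
W/II-1 un I-1×I-2: WW|Ww
W/II-2 ? ·: WW|Ww|ww
W/II-3 ? I-1×I-2: WW|Ww|ww
W/III-1 un II-1×II-2: WW|Ww
W/III-2 aff ·: ww
W/III-3 un II-1×II-2: WW|Ww
W/IV-1 un III-2×III-1: Ww
⇒ W over [I-1,I-2,II-1,II-2,II-3,III-1,III-2,III-3,IV-1]: 138 consistent

II-2 ∈ {Cc FF WW, Cc FF Ww, Cc FF ww, Cc Ff WW, Cc Ff Ww, Cc Ff ww, Cc ff WW, Cc ff Ww, Cc ff ww}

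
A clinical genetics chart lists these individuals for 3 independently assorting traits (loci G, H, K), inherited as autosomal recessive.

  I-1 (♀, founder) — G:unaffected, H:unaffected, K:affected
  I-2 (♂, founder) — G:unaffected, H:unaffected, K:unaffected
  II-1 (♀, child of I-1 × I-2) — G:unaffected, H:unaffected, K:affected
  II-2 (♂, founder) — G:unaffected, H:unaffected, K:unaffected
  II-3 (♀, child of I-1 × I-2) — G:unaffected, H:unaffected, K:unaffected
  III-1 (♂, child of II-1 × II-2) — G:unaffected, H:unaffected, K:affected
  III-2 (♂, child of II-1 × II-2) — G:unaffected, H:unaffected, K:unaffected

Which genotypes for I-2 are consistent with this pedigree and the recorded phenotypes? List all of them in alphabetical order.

G/I-1 un ·: GG|Gg
G/I-2 un ·: GG|Gg
G/II-1 un I-1×I-2: GG|Gg
G/II-2 un ·: GG|Gg
G/II-3 un I-1×I-2: GG|Gg
G/III-1 un II-1×II-2: GG|Gg
G/III-2 un II-1×II-2: GG|Gg
⇒ G over [I-1,I-2,II-1,II-2,II-3,III-1,III-2]: 83 consistent
H/I-1 un ·: HH|Hh
H/I-2 un ·: HH|Hh
H/II-1 un I-1×I-2: HH|Hh
H/II-2 un ·: HH|Hh
H/II-3 un I-1×I-2: HH|Hh
H/III-1 un II-1×II-2: HH|Hh
H/III-2 un II-1×II-2: HH|Hh
⇒ H over [I-1,I-2,II-1,II-2,II-3,III-1,III-2]: 83 consistent
K/I-1 aff ·: kk
K/I-2 un ·: Kk
K/II-1 aff I-1×I-2: kk
K/II-2 un ·: Kk
K/II-3 un I-1×I-2: Kk
K/III-1 aff II-1×II-2: kk
K/III-2 un II-1×II-2: Kk
⇒ K over [I-1,I-2,II-1,II-2,II-3,III-1,III-2]: 1 consistent

I-2 ∈ {GG HH Kk, GG Hh Kk, Gg HH Kk, Gg Hh Kk}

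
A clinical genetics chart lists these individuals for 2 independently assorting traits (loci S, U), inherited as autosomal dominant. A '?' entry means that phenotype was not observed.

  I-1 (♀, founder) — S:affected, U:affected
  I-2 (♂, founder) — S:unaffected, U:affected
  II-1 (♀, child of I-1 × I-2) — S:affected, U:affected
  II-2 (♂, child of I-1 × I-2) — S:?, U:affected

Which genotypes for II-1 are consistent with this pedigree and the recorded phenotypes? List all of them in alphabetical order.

S/I-1 aff ·: Ss|SS
S/I-2 un ·: ss
S/II-1 aff I-1×I-2: Ss
S/II-2 ? I-1×I-2: ss|Ss
⇒ S over [I-1,I-2,II-1,II-2]: 3 consistent
U/I-1 aff ·: Uu|UU
U/I-2 aff ·: Uu|UU
U/II-1 aff I-1×I-2: Uu|UU
U/II-2 aff I-1×I-2: Uu|UU
⇒ U over [I-1,I-2,II-1,II-2]: 13 consistent

II-1 ∈ {Ss UU, Ss Uu}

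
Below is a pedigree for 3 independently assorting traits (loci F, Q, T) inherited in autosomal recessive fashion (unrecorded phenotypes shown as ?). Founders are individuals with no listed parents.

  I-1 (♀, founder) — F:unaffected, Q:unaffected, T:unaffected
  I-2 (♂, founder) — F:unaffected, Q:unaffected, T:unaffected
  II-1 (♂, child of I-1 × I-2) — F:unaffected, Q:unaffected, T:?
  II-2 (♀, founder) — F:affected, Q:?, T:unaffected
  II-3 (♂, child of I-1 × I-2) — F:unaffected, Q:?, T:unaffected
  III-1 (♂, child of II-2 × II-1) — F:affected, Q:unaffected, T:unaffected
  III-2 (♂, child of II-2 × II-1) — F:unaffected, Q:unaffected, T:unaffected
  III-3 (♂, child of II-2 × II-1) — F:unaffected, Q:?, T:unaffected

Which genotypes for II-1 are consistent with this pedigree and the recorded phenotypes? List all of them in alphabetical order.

F/I-1 un ·: FF|Ff
F/I-2 un ·: FF|Ff
F/II-1 un I-1×I-2: Ff
F/II-2 aff ·: ff
F/II-3 un I-1×I-2: FF|Ff
F/III-1 aff II-2×II-1: ff
F/III-2 un II-2×II-1: Ff
F/III-3 un II-2×II-1: Ff
⇒ F over [I-1,I-2,II-1,II-2,II-3,III-1,III-2,III-3]: 6 consistent
Q/I-1 un ·: QQ|Qq
Q/I-2 un ·: QQ|Qq
Q/II-1 un I-1×I-2: QQ|Qq
Q/II-2 ? ·: QQ|Qq|qq
Q/II-3 ? I-1×I-2: QQ|Qq|qq
Q/III-1 un II-2×II-1: QQ|Qq
Q/III-2 un II-2×II-1: QQ|Qq
Q/III-3 ? II-2×II-1: QQ|Qq|qq
⇒ Q over [I-1,I-2,II-1,II-2,II-3,III-1,III-2,III-3]: 234 consistent
T/I-1 un ·: TT|Tt
T/I-2 un ·: TT|Tt
T/II-1 ? I-1×I-2: TT|Tt|tt
T/II-2 un ·: TT|Tt
T/II-3 un I-1×I-2: TT|Tt
T/III-1 un II-2×II-1: TT|Tt
T/III-2 un II-2×II-1: TT|Tt
T/III-3 un II-2×II-1: TT|Tt
⇒ T over [I-1,I-2,II-1,II-2,II-3,III-1,III-2,III-3]: 163 consistent

II-1 ∈ {Ff QQ TT, Ff QQ Tt, Ff QQ tt, Ff Qq TT, Ff Qq Tt, Ff Qq tt}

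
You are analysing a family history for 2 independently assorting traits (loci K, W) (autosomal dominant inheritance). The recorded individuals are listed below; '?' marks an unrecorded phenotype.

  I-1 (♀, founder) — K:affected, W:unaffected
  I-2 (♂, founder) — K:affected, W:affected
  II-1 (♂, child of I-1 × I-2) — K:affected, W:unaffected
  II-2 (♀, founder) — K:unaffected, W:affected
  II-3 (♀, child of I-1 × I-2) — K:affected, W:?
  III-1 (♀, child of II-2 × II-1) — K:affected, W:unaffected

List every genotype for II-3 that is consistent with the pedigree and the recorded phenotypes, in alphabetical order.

II-3 ∈ {KK Ww, KK ww, Kk Ww, Kk ww}

K/I-1 aff ·: Kk|KK
K/I-2 aff ·: Kk|KK
K/II-1 aff I-1×I-2: Kk|KK
K/II-2 un ·: kk
K/II-3 aff I-1×I-2: Kk|KK
K/III-1 aff II-2×II-1: Kk
⇒ K over [I-1,I-2,II-1,II-2,II-3,III-1]: 13 consistent
W/I-1 un ·: ww
W/I-2 aff ·: Ww
W/II-1 un I-1×I-2: ww
W/II-2 aff ·: Ww
W/II-3 ? I-1×I-2: ww|Ww
W/III-1 un II-2×II-1: ww
⇒ W over [I-1,I-2,II-1,II-2,II-3,III-1]: 2 consistent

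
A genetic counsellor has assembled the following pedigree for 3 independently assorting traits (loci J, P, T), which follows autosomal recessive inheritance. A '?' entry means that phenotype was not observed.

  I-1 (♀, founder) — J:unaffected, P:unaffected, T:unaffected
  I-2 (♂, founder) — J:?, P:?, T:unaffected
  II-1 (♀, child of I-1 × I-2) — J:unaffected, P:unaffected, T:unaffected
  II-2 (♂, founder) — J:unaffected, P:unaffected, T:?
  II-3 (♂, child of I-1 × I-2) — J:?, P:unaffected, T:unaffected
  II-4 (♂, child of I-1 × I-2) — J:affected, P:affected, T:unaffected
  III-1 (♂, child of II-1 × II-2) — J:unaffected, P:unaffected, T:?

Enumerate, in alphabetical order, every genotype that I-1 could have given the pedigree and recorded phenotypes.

J/I-1 un ·: Jj
J/I-2 ? ·: Jj|jj
J/II-1 un I-1×I-2: JJ|Jj
J/II-2 un ·: JJ|Jj
J/II-3 ? I-1×I-2: JJ|Jj|jj
J/II-4 aff I-1×I-2: jj
J/III-1 un II-1×II-2: JJ|Jj
⇒ J over [I-1,I-2,II-1,II-2,II-3,II-4,III-1]: 29 consistent
P/I-1 un ·: Pp
P/I-2 ? ·: Pp|pp
P/II-1 un I-1×I-2: PP|Pp
P/II-2 un ·: PP|Pp
P/II-3 un I-1×I-2: PP|Pp
P/II-4 aff I-1×I-2: pp
P/III-1 un II-1×II-2: PP|Pp
⇒ P over [I-1,I-2,II-1,II-2,II-3,II-4,III-1]: 18 consistent
T/I-1 un ·: TT|Tt
T/I-2 un ·: TT|Tt
T/II-1 un I-1×I-2: TT|Tt
T/II-2 ? ·: TT|Tt|tt
T/II-3 un I-1×I-2: TT|Tt
T/II-4 un I-1×I-2: TT|Tt
T/III-1 ? II-1×II-2: TT|Tt|tt
⇒ T over [I-1,I-2,II-1,II-2,II-3,II-4,III-1]: 136 consistent

I-1 ∈ {Jj Pp TT, Jj Pp Tt}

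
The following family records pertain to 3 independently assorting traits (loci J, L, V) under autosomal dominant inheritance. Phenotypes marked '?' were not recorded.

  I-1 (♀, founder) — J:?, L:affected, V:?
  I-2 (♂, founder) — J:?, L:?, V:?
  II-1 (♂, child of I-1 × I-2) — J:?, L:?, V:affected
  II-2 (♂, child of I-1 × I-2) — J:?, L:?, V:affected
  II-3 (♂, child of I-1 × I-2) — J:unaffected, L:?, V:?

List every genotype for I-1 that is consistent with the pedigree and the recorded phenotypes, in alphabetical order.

I-1 ∈ {Jj LL VV, Jj LL Vv, Jj LL vv, Jj Ll VV, Jj Ll Vv, Jj Ll vv, jj LL VV, jj LL Vv, jj LL vv, jj Ll VV, jj Ll Vv, jj Ll vv}

J/I-1 ? ·: jj|Jj
J/I-2 ? ·: jj|Jj
J/II-1 ? I-1×I-2: jj|Jj|JJ
J/II-2 ? I-1×I-2: jj|Jj|JJ
J/II-3 un I-1×I-2: jj
⇒ J over [I-1,I-2,II-1,II-2,II-3]: 18 consistent
L/I-1 aff ·: Ll|LL
L/I-2 ? ·: ll|Ll|LL
L/II-1 ? I-1×I-2: ll|Ll|LL
L/II-2 ? I-1×I-2: ll|Ll|LL
L/II-3 ? I-1×I-2: ll|Ll|LL
⇒ L over [I-1,I-2,II-1,II-2,II-3]: 53 consistent
V/I-1 ? ·: vv|Vv|VV
V/I-2 ? ·: vv|Vv|VV
V/II-1 aff I-1×I-2: Vv|VV
V/II-2 aff I-1×I-2: Vv|VV
V/II-3 ? I-1×I-2: vv|Vv|VV
⇒ V over [I-1,I-2,II-1,II-2,II-3]: 35 consistent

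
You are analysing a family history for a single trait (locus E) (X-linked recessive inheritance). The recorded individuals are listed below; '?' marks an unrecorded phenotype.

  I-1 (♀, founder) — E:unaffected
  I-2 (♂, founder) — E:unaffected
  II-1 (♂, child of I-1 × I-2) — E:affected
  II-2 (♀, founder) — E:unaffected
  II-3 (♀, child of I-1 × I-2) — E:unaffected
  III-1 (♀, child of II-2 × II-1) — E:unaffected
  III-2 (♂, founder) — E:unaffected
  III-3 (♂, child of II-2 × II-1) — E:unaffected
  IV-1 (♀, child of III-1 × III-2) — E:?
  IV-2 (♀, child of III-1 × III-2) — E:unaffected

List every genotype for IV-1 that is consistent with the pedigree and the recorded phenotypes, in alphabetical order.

E/I-1 un ·: X^EX^e
E/I-2 un ·: X^EY
E/II-1 aff I-1×I-2: X^eY
E/II-2 un ·: X^EX^E|X^EX^e
E/II-3 un I-1×I-2: X^EX^E|X^EX^e
E/III-1 un II-2×II-1: X^EX^e
E/III-2 un ·: X^EY
E/III-3 un II-2×II-1: X^EY
E/IV-1 ? III-1×III-2: X^EX^E|X^EX^e
E/IV-2 un III-1×III-2: X^EX^E|X^EX^e
⇒ E over [I-1,I-2,II-1,II-2,II-3,III-1,III-2,III-3,IV-1,IV-2]: 16 consistent

IV-1 ∈ {X^EX^E, X^EX^e}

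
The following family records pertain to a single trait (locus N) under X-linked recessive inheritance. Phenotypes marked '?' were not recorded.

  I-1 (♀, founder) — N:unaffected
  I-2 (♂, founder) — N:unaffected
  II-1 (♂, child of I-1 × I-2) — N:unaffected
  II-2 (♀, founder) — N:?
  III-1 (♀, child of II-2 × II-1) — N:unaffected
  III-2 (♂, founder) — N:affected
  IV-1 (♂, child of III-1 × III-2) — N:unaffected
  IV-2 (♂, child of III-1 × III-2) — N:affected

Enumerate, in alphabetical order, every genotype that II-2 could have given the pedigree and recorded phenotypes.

N/I-1 un ·: X^NX^N|X^NX^n
N/I-2 un ·: X^NY
N/II-1 un I-1×I-2: X^NY
N/II-2 ? ·: X^NX^n|X^nX^n
N/III-1 un II-2×II-1: X^NX^n
N/III-2 aff ·: X^nY
N/IV-1 un III-1×III-2: X^NY
N/IV-2 aff III-1×III-2: X^nY
⇒ N over [I-1,I-2,II-1,II-2,III-1,III-2,IV-1,IV-2]: 4 consistent

II-2 ∈ {X^NX^n, X^nX^n}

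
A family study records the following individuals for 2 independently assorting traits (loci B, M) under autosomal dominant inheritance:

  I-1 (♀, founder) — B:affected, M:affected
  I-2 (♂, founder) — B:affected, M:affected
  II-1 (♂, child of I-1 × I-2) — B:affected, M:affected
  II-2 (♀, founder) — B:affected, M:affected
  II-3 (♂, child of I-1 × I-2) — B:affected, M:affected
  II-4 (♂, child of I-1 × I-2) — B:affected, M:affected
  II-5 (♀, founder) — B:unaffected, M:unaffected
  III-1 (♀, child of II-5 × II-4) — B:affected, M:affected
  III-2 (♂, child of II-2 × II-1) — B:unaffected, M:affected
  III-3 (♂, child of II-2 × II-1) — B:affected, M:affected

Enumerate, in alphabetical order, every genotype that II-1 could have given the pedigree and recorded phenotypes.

B/I-1 aff ·: Bb|BB
B/I-2 aff ·: Bb|BB
B/II-1 aff I-1×I-2: Bb
B/II-2 aff ·: Bb
B/II-3 aff I-1×I-2: Bb|BB
B/II-4 aff I-1×I-2: Bb|BB
B/II-5 un ·: bb
B/III-1 aff II-5×II-4: Bb
B/III-2 un II-2×II-1: bb
B/III-3 aff II-2×II-1: Bb|BB
⇒ B over [I-1,I-2,II-1,II-2,II-3,II-4,II-5,III-1,III-2,III-3]: 24 consistent
M/I-1 aff ·: Mm|MM
M/I-2 aff ·: Mm|MM
M/II-1 aff I-1×I-2: Mm|MM
M/II-2 aff ·: Mm|MM
M/II-3 aff I-1×I-2: Mm|MM
M/II-4 aff I-1×I-2: Mm|MM
M/II-5 un ·: mm
M/III-1 aff II-5×II-4: Mm
M/III-2 aff II-2×II-1: Mm|MM
M/III-3 aff II-2×II-1: Mm|MM
⇒ M over [I-1,I-2,II-1,II-2,II-3,II-4,II-5,III-1,III-2,III-3]: 161 consistent

II-1 ∈ {Bb MM, Bb Mm}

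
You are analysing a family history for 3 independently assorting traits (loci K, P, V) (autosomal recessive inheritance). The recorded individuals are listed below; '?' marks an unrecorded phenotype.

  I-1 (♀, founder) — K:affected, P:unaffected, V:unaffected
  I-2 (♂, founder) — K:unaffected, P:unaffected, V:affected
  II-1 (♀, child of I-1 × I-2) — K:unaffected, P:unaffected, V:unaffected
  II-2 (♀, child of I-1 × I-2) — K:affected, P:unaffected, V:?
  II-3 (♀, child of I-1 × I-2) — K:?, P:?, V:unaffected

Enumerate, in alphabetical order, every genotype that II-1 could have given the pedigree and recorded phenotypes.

K/I-1 aff ·: kk
K/I-2 un ·: Kk
K/II-1 un I-1×I-2: Kk
K/II-2 aff I-1×I-2: kk
K/II-3 ? I-1×I-2: Kk|kk
⇒ K over [I-1,I-2,II-1,II-2,II-3]: 2 consistent
P/I-1 un ·: PP|Pp
P/I-2 un ·: PP|Pp
P/II-1 un I-1×I-2: PP|Pp
P/II-2 un I-1×I-2: PP|Pp
P/II-3 ? I-1×I-2: PP|Pp|pp
⇒ P over [I-1,I-2,II-1,II-2,II-3]: 29 consistent
V/I-1 un ·: VV|Vv
V/I-2 aff ·: vv
V/II-1 un I-1×I-2: Vv
V/II-2 ? I-1×I-2: Vv|vv
V/II-3 un I-1×I-2: Vv
⇒ V over [I-1,I-2,II-1,II-2,II-3]: 3 consistent

II-1 ∈ {Kk PP Vv, Kk Pp Vv}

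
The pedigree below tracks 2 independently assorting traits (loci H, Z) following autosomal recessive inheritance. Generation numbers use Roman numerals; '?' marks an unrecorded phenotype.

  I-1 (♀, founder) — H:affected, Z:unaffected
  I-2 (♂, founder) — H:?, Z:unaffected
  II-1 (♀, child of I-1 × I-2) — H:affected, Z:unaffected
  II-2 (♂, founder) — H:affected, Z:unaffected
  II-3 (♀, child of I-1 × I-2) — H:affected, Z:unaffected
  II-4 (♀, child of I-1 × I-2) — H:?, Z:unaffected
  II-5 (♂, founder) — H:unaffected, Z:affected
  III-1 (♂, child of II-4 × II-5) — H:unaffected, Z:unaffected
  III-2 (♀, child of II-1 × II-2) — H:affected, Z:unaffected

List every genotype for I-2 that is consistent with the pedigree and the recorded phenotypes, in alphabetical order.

I-2 ∈ {Hh ZZ, Hh Zz, hh ZZ, hh Zz}

H/I-1 aff ·: hh
H/I-2 ? ·: Hh|hh
H/II-1 aff I-1×I-2: hh
H/II-2 aff ·: hh
H/II-3 aff I-1×I-2: hh
H/II-4 ? I-1×I-2: Hh|hh
H/II-5 un ·: HH|Hh
H/III-1 un II-4×II-5: HH|Hh
H/III-2 aff II-1×II-2: hh
⇒ H over [I-1,I-2,II-1,II-2,II-3,II-4,II-5,III-1,III-2]: 8 consistent
Z/I-1 un ·: ZZ|Zz
Z/I-2 un ·: ZZ|Zz
Z/II-1 un I-1×I-2: ZZ|Zz
Z/II-2 un ·: ZZ|Zz
Z/II-3 un I-1×I-2: ZZ|Zz
Z/II-4 un I-1×I-2: ZZ|Zz
Z/II-5 aff ·: zz
Z/III-1 un II-4×II-5: Zz
Z/III-2 un II-1×II-2: ZZ|Zz
⇒ Z over [I-1,I-2,II-1,II-2,II-3,II-4,II-5,III-1,III-2]: 87 consistent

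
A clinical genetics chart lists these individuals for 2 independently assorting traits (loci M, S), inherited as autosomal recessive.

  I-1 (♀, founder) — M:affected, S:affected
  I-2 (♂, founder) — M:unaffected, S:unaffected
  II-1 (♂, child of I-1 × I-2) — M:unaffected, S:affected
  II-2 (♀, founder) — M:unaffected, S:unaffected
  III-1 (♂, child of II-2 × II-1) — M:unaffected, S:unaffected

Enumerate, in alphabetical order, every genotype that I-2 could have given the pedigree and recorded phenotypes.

M/I-1 aff ·: mm
M/I-2 un ·: MM|Mm
M/II-1 un I-1×I-2: Mm
M/II-2 un ·: MM|Mm
M/III-1 un II-2×II-1: MM|Mm
⇒ M over [I-1,I-2,II-1,II-2,III-1]: 8 consistent
S/I-1 aff ·: ss
S/I-2 un ·: Ss
S/II-1 aff I-1×I-2: ss
S/II-2 un ·: SS|Ss
S/III-1 un II-2×II-1: Ss
⇒ S over [I-1,I-2,II-1,II-2,III-1]: 2 consistent

I-2 ∈ {MM Ss, Mm Ss}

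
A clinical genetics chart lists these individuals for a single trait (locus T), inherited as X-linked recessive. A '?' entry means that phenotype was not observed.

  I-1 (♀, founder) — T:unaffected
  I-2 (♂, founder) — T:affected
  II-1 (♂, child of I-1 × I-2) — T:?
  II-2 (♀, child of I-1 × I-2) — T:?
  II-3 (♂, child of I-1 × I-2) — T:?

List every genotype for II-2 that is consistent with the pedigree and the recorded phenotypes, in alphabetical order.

T/I-1 un ·: X^TX^T|X^TX^t
T/I-2 aff ·: X^tY
T/II-1 ? I-1×I-2: X^TY|X^tY
T/II-2 ? I-1×I-2: X^TX^t|X^tX^t
T/II-3 ? I-1×I-2: X^TY|X^tY
⇒ T over [I-1,I-2,II-1,II-2,II-3]: 9 consistent

II-2 ∈ {X^TX^t, X^tX^t}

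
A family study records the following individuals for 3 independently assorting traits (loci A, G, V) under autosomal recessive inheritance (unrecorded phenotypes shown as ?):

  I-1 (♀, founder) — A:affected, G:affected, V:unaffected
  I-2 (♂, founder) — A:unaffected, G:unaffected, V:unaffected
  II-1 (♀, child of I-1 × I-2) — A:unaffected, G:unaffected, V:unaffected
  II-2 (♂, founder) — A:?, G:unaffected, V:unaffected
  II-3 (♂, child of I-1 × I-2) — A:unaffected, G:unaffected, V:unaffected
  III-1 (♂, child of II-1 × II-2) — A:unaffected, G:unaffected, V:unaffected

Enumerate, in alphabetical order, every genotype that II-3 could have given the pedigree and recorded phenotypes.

A/I-1 aff ·: aa
A/I-2 un ·: AA|Aa
A/II-1 un I-1×I-2: Aa
A/II-2 ? ·: AA|Aa|aa
A/II-3 un I-1×I-2: Aa
A/III-1 un II-1×II-2: AA|Aa
⇒ A over [I-1,I-2,II-1,II-2,II-3,III-1]: 10 consistent
G/I-1 aff ·: gg
G/I-2 un ·: GG|Gg
G/II-1 un I-1×I-2: Gg
G/II-2 un ·: GG|Gg
G/II-3 un I-1×I-2: Gg
G/III-1 un II-1×II-2: GG|Gg
⇒ G over [I-1,I-2,II-1,II-2,II-3,III-1]: 8 consistent
V/I-1 un ·: VV|Vv
V/I-2 un ·: VV|Vv
V/II-1 un I-1×I-2: VV|Vv
V/II-2 un ·: VV|Vv
V/II-3 un I-1×I-2: VV|Vv
V/III-1 un II-1×II-2: VV|Vv
⇒ V over [I-1,I-2,II-1,II-2,II-3,III-1]: 45 consistent

II-3 ∈ {Aa Gg VV, Aa Gg Vv}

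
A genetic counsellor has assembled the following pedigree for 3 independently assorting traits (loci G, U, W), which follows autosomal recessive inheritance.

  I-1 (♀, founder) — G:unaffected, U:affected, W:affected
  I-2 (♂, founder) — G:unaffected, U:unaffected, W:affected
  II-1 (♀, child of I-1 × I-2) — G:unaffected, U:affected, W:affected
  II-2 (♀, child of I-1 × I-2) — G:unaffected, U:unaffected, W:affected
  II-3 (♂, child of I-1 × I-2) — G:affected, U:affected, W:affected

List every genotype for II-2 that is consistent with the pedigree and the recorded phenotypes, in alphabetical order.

II-2 ∈ {GG Uu ww, Gg Uu ww}

G/I-1 un ·: Gg
G/I-2 un ·: Gg
G/II-1 un I-1×I-2: GG|Gg
G/II-2 un I-1×I-2: GG|Gg
G/II-3 aff I-1×I-2: gg
⇒ G over [I-1,I-2,II-1,II-2,II-3]: 4 consistent
U/I-1 aff ·: uu
U/I-2 un ·: Uu
U/II-1 aff I-1×I-2: uu
U/II-2 un I-1×I-2: Uu
U/II-3 aff I-1×I-2: uu
⇒ U over [I-1,I-2,II-1,II-2,II-3]: 1 consistent
W/I-1 aff ·: ww
W/I-2 aff ·: ww
W/II-1 aff I-1×I-2: ww
W/II-2 aff I-1×I-2: ww
W/II-3 aff I-1×I-2: ww
⇒ W over [I-1,I-2,II-1,II-2,II-3]: 1 consistent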